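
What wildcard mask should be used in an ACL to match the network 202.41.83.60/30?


Subnet mask: 255.255.255.252
Wildcard = 255.255.255.255 - subnet mask
255 - 255 = 0
255 - 255 = 0
255 - 255 = 0
255 - 252 = 3
Wildcard: 0.0.0.3


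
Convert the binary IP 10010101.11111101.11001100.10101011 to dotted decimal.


10010101 = 149
11111101 = 253
11001100 = 204
10101011 = 171
IP: 149.253.204.171


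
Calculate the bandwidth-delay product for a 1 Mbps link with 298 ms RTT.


BDP = bandwidth * RTT
= 1 Mbps * 298 ms
= 1 * 1e6 * 298 / 1000 bits
= 298000 bits
= 37250 bytes
= 36.377 KB
BDP = 298000 bits (37250 bytes)


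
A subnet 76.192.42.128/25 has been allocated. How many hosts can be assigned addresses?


Host bits = 32 - 25 = 7
Total addresses = 2^7 = 128
Usable = total - 2 (network and broadcast)
Usable hosts: 126


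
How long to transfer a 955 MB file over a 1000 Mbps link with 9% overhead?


Effective throughput = 1000 * (1 - 9/100) = 910 Mbps
File size in Mb = 955 * 8 = 7640 Mb
Time = 7640 / 910
Time = 8.3956 seconds


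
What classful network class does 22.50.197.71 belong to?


First octet: 22
Binary: 00010110
0xxxxxxx -> Class A (1-126)
Class A, default mask 255.0.0.0 (/8)


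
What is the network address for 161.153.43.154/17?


IP:   10100001.10011001.00101011.10011010
Mask: 11111111.11111111.10000000.00000000
AND operation:
Net:  10100001.10011001.00000000.00000000
Network: 161.153.0.0/17


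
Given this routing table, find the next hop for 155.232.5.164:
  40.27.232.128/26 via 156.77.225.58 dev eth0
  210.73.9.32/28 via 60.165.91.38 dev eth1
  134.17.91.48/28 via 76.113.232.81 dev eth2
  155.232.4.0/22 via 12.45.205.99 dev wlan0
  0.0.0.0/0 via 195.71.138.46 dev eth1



Longest prefix match for 155.232.5.164:
  /26 40.27.232.128: no
  /28 210.73.9.32: no
  /28 134.17.91.48: no
  /22 155.232.4.0: MATCH
  /0 0.0.0.0: MATCH
Selected: next-hop 12.45.205.99 via wlan0 (matched /22)


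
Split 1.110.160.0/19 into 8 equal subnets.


New prefix = 19 + 3 = 22
Each subnet has 1024 addresses
  1.110.160.0/22
  1.110.164.0/22
  1.110.168.0/22
  1.110.172.0/22
  1.110.176.0/22
  1.110.180.0/22
  1.110.184.0/22
  1.110.188.0/22
Subnets: 1.110.160.0/22, 1.110.164.0/22, 1.110.168.0/22, 1.110.172.0/22, 1.110.176.0/22, 1.110.180.0/22, 1.110.184.0/22, 1.110.188.0/22


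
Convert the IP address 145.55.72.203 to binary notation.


145 = 10010001
55 = 00110111
72 = 01001000
203 = 11001011
Binary: 10010001.00110111.01001000.11001011


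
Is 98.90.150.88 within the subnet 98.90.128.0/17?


Subnet network: 98.90.128.0
Test IP AND mask: 98.90.128.0
Yes, 98.90.150.88 is in 98.90.128.0/17


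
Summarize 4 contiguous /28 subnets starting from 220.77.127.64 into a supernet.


Original prefix: /28
Number of subnets: 4 = 2^2
New prefix = 28 - 2 = 26
Supernet: 220.77.127.64/26


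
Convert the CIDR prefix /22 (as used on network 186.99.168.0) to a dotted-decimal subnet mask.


/22 means 22 network bits, 10 host bits
Binary: 11111111111111111111110000000000
Mask: 255.255.252.0


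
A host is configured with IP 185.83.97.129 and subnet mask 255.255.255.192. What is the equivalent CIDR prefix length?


Binary: 11111111.11111111.11111111.11000000
Count leading 1s
Prefix: /26


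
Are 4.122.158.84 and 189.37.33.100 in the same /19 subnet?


Mask: 255.255.224.0
4.122.158.84 AND mask = 4.122.128.0
189.37.33.100 AND mask = 189.37.32.0
No, different subnets (4.122.128.0 vs 189.37.32.0)


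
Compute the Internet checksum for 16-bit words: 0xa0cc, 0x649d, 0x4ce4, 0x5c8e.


Sum all words (with carry folding):
+ 0xa0cc = 0xa0cc
+ 0x649d = 0x056a
+ 0x4ce4 = 0x524e
+ 0x5c8e = 0xaedc
One's complement: ~0xaedc
Checksum = 0x5123


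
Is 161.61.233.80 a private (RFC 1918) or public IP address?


RFC 1918 private ranges:
  10.0.0.0/8 (10.0.0.0 - 10.255.255.255)
  172.16.0.0/12 (172.16.0.0 - 172.31.255.255)
  192.168.0.0/16 (192.168.0.0 - 192.168.255.255)
Public (not in any RFC 1918 range)


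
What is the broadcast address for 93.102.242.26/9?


Network: 93.0.0.0/9
Host bits = 23
Set all host bits to 1:
Broadcast: 93.127.255.255


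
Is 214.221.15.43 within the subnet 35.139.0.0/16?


Subnet network: 35.139.0.0
Test IP AND mask: 214.221.0.0
No, 214.221.15.43 is not in 35.139.0.0/16


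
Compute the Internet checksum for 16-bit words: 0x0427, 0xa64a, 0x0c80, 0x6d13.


Sum all words (with carry folding):
+ 0x0427 = 0x0427
+ 0xa64a = 0xaa71
+ 0x0c80 = 0xb6f1
+ 0x6d13 = 0x2405
One's complement: ~0x2405
Checksum = 0xdbfa


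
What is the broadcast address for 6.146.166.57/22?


Network: 6.146.164.0/22
Host bits = 10
Set all host bits to 1:
Broadcast: 6.146.167.255


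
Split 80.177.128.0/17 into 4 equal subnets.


New prefix = 17 + 2 = 19
Each subnet has 8192 addresses
  80.177.128.0/19
  80.177.160.0/19
  80.177.192.0/19
  80.177.224.0/19
Subnets: 80.177.128.0/19, 80.177.160.0/19, 80.177.192.0/19, 80.177.224.0/19


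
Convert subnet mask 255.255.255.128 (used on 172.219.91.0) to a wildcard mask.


Subnet mask: 255.255.255.128
Wildcard = 255.255.255.255 - subnet mask
255 - 255 = 0
255 - 255 = 0
255 - 255 = 0
255 - 128 = 127
Wildcard: 0.0.0.127


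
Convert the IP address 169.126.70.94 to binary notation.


169 = 10101001
126 = 01111110
70 = 01000110
94 = 01011110
Binary: 10101001.01111110.01000110.01011110


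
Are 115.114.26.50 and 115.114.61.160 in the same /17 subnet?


Mask: 255.255.128.0
115.114.26.50 AND mask = 115.114.0.0
115.114.61.160 AND mask = 115.114.0.0
Yes, same subnet (115.114.0.0)


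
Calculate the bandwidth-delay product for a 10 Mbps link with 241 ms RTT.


BDP = bandwidth * RTT
= 10 Mbps * 241 ms
= 10 * 1e6 * 241 / 1000 bits
= 2410000 bits
= 301250 bytes
= 294.1895 KB
BDP = 2410000 bits (301250 bytes)


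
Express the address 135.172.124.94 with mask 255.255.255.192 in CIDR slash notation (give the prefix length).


Binary: 11111111.11111111.11111111.11000000
Count leading 1s
Prefix: /26


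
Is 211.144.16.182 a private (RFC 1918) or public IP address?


RFC 1918 private ranges:
  10.0.0.0/8 (10.0.0.0 - 10.255.255.255)
  172.16.0.0/12 (172.16.0.0 - 172.31.255.255)
  192.168.0.0/16 (192.168.0.0 - 192.168.255.255)
Public (not in any RFC 1918 range)


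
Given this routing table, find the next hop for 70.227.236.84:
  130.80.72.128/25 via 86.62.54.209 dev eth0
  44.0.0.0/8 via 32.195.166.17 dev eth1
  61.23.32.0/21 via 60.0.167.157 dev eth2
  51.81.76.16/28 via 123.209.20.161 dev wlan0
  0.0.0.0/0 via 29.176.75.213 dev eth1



Longest prefix match for 70.227.236.84:
  /25 130.80.72.128: no
  /8 44.0.0.0: no
  /21 61.23.32.0: no
  /28 51.81.76.16: no
  /0 0.0.0.0: MATCH
Selected: next-hop 29.176.75.213 via eth1 (matched /0)


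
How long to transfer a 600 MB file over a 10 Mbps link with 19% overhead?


Effective throughput = 10 * (1 - 19/100) = 8.1 Mbps
File size in Mb = 600 * 8 = 4800 Mb
Time = 4800 / 8.1
Time = 592.5926 seconds


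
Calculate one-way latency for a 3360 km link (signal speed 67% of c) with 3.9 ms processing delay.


Speed = 0.67 * 3e5 km/s = 201000 km/s
Propagation delay = 3360 / 201000 = 0.0167 s = 16.7164 ms
Processing delay = 3.9 ms
Total one-way latency = 20.6164 ms


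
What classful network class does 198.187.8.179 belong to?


First octet: 198
Binary: 11000110
110xxxxx -> Class C (192-223)
Class C, default mask 255.255.255.0 (/24)


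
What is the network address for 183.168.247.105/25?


IP:   10110111.10101000.11110111.01101001
Mask: 11111111.11111111.11111111.10000000
AND operation:
Net:  10110111.10101000.11110111.00000000
Network: 183.168.247.0/25


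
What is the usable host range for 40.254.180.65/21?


Network: 40.254.176.0
Broadcast: 40.254.183.255
First usable = network + 1
Last usable = broadcast - 1
Range: 40.254.176.1 to 40.254.183.254


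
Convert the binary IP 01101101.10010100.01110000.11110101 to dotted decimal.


01101101 = 109
10010100 = 148
01110000 = 112
11110101 = 245
IP: 109.148.112.245


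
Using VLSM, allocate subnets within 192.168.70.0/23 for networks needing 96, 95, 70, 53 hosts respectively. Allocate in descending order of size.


96 hosts -> /25 (126 usable): 192.168.70.0/25
95 hosts -> /25 (126 usable): 192.168.70.128/25
70 hosts -> /25 (126 usable): 192.168.71.0/25
53 hosts -> /26 (62 usable): 192.168.71.128/26
Allocation: 192.168.70.0/25 (96 hosts, 126 usable); 192.168.70.128/25 (95 hosts, 126 usable); 192.168.71.0/25 (70 hosts, 126 usable); 192.168.71.128/26 (53 hosts, 62 usable)


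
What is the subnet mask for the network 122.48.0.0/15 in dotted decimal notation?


/15 means 15 network bits, 17 host bits
Binary: 11111111111111100000000000000000
Mask: 255.254.0.0


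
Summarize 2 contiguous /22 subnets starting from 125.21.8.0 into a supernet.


Original prefix: /22
Number of subnets: 2 = 2^1
New prefix = 22 - 1 = 21
Supernet: 125.21.8.0/21


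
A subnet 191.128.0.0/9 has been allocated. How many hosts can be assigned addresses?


Host bits = 32 - 9 = 23
Total addresses = 2^23 = 8388608
Usable = total - 2 (network and broadcast)
Usable hosts: 8388606


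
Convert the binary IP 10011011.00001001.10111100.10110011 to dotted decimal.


10011011 = 155
00001001 = 9
10111100 = 188
10110011 = 179
IP: 155.9.188.179


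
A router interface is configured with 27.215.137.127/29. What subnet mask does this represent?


/29 means 29 network bits, 3 host bits
Binary: 11111111111111111111111111111000
Mask: 255.255.255.248


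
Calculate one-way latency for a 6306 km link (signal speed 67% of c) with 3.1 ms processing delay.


Speed = 0.67 * 3e5 km/s = 201000 km/s
Propagation delay = 6306 / 201000 = 0.0314 s = 31.3731 ms
Processing delay = 3.1 ms
Total one-way latency = 34.4731 ms


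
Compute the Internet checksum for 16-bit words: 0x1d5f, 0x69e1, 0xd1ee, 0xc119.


Sum all words (with carry folding):
+ 0x1d5f = 0x1d5f
+ 0x69e1 = 0x8740
+ 0xd1ee = 0x592f
+ 0xc119 = 0x1a49
One's complement: ~0x1a49
Checksum = 0xe5b6


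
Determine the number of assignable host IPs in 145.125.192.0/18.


Host bits = 32 - 18 = 14
Total addresses = 2^14 = 16384
Usable = total - 2 (network and broadcast)
Usable hosts: 16382


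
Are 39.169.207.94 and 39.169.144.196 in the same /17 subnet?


Mask: 255.255.128.0
39.169.207.94 AND mask = 39.169.128.0
39.169.144.196 AND mask = 39.169.128.0
Yes, same subnet (39.169.128.0)


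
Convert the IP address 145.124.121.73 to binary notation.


145 = 10010001
124 = 01111100
121 = 01111001
73 = 01001001
Binary: 10010001.01111100.01111001.01001001


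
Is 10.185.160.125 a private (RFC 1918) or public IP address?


RFC 1918 private ranges:
  10.0.0.0/8 (10.0.0.0 - 10.255.255.255)
  172.16.0.0/12 (172.16.0.0 - 172.31.255.255)
  192.168.0.0/16 (192.168.0.0 - 192.168.255.255)
Private (in 10.0.0.0/8)


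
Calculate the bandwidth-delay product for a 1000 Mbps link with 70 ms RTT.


BDP = bandwidth * RTT
= 1000 Mbps * 70 ms
= 1000 * 1e6 * 70 / 1000 bits
= 70000000 bits
= 8750000 bytes
= 8544.9219 KB
BDP = 70000000 bits (8750000 bytes)


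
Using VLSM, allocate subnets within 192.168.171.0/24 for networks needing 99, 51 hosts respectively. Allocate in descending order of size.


99 hosts -> /25 (126 usable): 192.168.171.0/25
51 hosts -> /26 (62 usable): 192.168.171.128/26
Allocation: 192.168.171.0/25 (99 hosts, 126 usable); 192.168.171.128/26 (51 hosts, 62 usable)


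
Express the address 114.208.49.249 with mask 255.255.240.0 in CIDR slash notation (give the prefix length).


Binary: 11111111.11111111.11110000.00000000
Count leading 1s
Prefix: /20


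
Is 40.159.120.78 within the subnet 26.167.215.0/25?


Subnet network: 26.167.215.0
Test IP AND mask: 40.159.120.0
No, 40.159.120.78 is not in 26.167.215.0/25


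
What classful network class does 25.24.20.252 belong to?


First octet: 25
Binary: 00011001
0xxxxxxx -> Class A (1-126)
Class A, default mask 255.0.0.0 (/8)


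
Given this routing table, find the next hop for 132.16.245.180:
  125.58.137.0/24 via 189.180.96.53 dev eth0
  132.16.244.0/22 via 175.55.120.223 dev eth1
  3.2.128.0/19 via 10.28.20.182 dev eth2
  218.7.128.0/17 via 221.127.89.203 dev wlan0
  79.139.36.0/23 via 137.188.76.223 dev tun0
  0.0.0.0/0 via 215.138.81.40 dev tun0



Longest prefix match for 132.16.245.180:
  /24 125.58.137.0: no
  /22 132.16.244.0: MATCH
  /19 3.2.128.0: no
  /17 218.7.128.0: no
  /23 79.139.36.0: no
  /0 0.0.0.0: MATCH
Selected: next-hop 175.55.120.223 via eth1 (matched /22)


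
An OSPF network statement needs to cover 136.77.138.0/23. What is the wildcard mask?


Subnet mask: 255.255.254.0
Wildcard = 255.255.255.255 - subnet mask
255 - 255 = 0
255 - 255 = 0
255 - 254 = 1
255 - 0 = 255
Wildcard: 0.0.1.255


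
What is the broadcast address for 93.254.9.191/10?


Network: 93.192.0.0/10
Host bits = 22
Set all host bits to 1:
Broadcast: 93.255.255.255


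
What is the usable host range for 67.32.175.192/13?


Network: 67.32.0.0
Broadcast: 67.39.255.255
First usable = network + 1
Last usable = broadcast - 1
Range: 67.32.0.1 to 67.39.255.254


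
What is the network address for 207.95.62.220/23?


IP:   11001111.01011111.00111110.11011100
Mask: 11111111.11111111.11111110.00000000
AND operation:
Net:  11001111.01011111.00111110.00000000
Network: 207.95.62.0/23


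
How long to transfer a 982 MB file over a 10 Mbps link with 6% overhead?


Effective throughput = 10 * (1 - 6/100) = 9.4 Mbps
File size in Mb = 982 * 8 = 7856 Mb
Time = 7856 / 9.4
Time = 835.7447 seconds


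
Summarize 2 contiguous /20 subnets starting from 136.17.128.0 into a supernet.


Original prefix: /20
Number of subnets: 2 = 2^1
New prefix = 20 - 1 = 19
Supernet: 136.17.128.0/19


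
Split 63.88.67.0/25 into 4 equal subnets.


New prefix = 25 + 2 = 27
Each subnet has 32 addresses
  63.88.67.0/27
  63.88.67.32/27
  63.88.67.64/27
  63.88.67.96/27
Subnets: 63.88.67.0/27, 63.88.67.32/27, 63.88.67.64/27, 63.88.67.96/27


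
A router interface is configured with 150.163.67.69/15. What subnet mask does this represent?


/15 means 15 network bits, 17 host bits
Binary: 11111111111111100000000000000000
Mask: 255.254.0.0


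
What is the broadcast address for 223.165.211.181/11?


Network: 223.160.0.0/11
Host bits = 21
Set all host bits to 1:
Broadcast: 223.191.255.255


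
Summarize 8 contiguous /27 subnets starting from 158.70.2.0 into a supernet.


Original prefix: /27
Number of subnets: 8 = 2^3
New prefix = 27 - 3 = 24
Supernet: 158.70.2.0/24


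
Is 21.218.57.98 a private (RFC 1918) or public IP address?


RFC 1918 private ranges:
  10.0.0.0/8 (10.0.0.0 - 10.255.255.255)
  172.16.0.0/12 (172.16.0.0 - 172.31.255.255)
  192.168.0.0/16 (192.168.0.0 - 192.168.255.255)
Public (not in any RFC 1918 range)


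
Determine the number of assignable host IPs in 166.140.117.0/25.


Host bits = 32 - 25 = 7
Total addresses = 2^7 = 128
Usable = total - 2 (network and broadcast)
Usable hosts: 126


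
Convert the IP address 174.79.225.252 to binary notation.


174 = 10101110
79 = 01001111
225 = 11100001
252 = 11111100
Binary: 10101110.01001111.11100001.11111100


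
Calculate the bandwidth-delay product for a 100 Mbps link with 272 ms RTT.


BDP = bandwidth * RTT
= 100 Mbps * 272 ms
= 100 * 1e6 * 272 / 1000 bits
= 27200000 bits
= 3400000 bytes
= 3320.3125 KB
BDP = 27200000 bits (3400000 bytes)


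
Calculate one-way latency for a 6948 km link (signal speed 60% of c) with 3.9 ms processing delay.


Speed = 0.6 * 3e5 km/s = 180000 km/s
Propagation delay = 6948 / 180000 = 0.0386 s = 38.6 ms
Processing delay = 3.9 ms
Total one-way latency = 42.5 ms


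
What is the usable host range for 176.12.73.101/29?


Network: 176.12.73.96
Broadcast: 176.12.73.103
First usable = network + 1
Last usable = broadcast - 1
Range: 176.12.73.97 to 176.12.73.102


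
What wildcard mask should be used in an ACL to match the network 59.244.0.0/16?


Subnet mask: 255.255.0.0
Wildcard = 255.255.255.255 - subnet mask
255 - 255 = 0
255 - 255 = 0
255 - 0 = 255
255 - 0 = 255
Wildcard: 0.0.255.255


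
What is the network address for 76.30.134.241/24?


IP:   01001100.00011110.10000110.11110001
Mask: 11111111.11111111.11111111.00000000
AND operation:
Net:  01001100.00011110.10000110.00000000
Network: 76.30.134.0/24


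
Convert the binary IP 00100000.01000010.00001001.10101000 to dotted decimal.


00100000 = 32
01000010 = 66
00001001 = 9
10101000 = 168
IP: 32.66.9.168


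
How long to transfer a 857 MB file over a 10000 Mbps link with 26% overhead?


Effective throughput = 10000 * (1 - 26/100) = 7400 Mbps
File size in Mb = 857 * 8 = 6856 Mb
Time = 6856 / 7400
Time = 0.9265 seconds


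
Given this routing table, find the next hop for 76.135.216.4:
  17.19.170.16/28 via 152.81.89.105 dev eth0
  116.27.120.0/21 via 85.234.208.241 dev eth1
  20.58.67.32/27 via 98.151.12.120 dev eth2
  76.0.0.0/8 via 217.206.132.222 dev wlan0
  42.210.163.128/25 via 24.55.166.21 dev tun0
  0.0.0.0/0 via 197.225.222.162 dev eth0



Longest prefix match for 76.135.216.4:
  /28 17.19.170.16: no
  /21 116.27.120.0: no
  /27 20.58.67.32: no
  /8 76.0.0.0: MATCH
  /25 42.210.163.128: no
  /0 0.0.0.0: MATCH
Selected: next-hop 217.206.132.222 via wlan0 (matched /8)


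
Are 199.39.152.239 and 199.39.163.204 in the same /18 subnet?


Mask: 255.255.192.0
199.39.152.239 AND mask = 199.39.128.0
199.39.163.204 AND mask = 199.39.128.0
Yes, same subnet (199.39.128.0)


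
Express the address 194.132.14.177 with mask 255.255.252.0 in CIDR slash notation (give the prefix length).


Binary: 11111111.11111111.11111100.00000000
Count leading 1s
Prefix: /22


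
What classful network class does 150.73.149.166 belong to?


First octet: 150
Binary: 10010110
10xxxxxx -> Class B (128-191)
Class B, default mask 255.255.0.0 (/16)


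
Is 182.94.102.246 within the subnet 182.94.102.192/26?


Subnet network: 182.94.102.192
Test IP AND mask: 182.94.102.192
Yes, 182.94.102.246 is in 182.94.102.192/26


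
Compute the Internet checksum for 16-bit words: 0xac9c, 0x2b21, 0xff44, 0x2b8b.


Sum all words (with carry folding):
+ 0xac9c = 0xac9c
+ 0x2b21 = 0xd7bd
+ 0xff44 = 0xd702
+ 0x2b8b = 0x028e
One's complement: ~0x028e
Checksum = 0xfd71


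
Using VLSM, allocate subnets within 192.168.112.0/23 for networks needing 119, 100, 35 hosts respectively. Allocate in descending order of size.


119 hosts -> /25 (126 usable): 192.168.112.0/25
100 hosts -> /25 (126 usable): 192.168.112.128/25
35 hosts -> /26 (62 usable): 192.168.113.0/26
Allocation: 192.168.112.0/25 (119 hosts, 126 usable); 192.168.112.128/25 (100 hosts, 126 usable); 192.168.113.0/26 (35 hosts, 62 usable)


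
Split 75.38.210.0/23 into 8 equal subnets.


New prefix = 23 + 3 = 26
Each subnet has 64 addresses
  75.38.210.0/26
  75.38.210.64/26
  75.38.210.128/26
  75.38.210.192/26
  75.38.211.0/26
  75.38.211.64/26
  75.38.211.128/26
  75.38.211.192/26
Subnets: 75.38.210.0/26, 75.38.210.64/26, 75.38.210.128/26, 75.38.210.192/26, 75.38.211.0/26, 75.38.211.64/26, 75.38.211.128/26, 75.38.211.192/26


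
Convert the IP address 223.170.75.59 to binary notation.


223 = 11011111
170 = 10101010
75 = 01001011
59 = 00111011
Binary: 11011111.10101010.01001011.00111011


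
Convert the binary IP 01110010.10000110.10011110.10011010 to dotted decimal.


01110010 = 114
10000110 = 134
10011110 = 158
10011010 = 154
IP: 114.134.158.154


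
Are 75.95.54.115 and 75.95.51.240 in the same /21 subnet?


Mask: 255.255.248.0
75.95.54.115 AND mask = 75.95.48.0
75.95.51.240 AND mask = 75.95.48.0
Yes, same subnet (75.95.48.0)


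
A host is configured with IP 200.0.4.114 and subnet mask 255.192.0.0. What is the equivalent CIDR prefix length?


Binary: 11111111.11000000.00000000.00000000
Count leading 1s
Prefix: /10


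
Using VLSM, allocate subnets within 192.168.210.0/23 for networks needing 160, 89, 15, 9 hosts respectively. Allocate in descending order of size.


160 hosts -> /24 (254 usable): 192.168.210.0/24
89 hosts -> /25 (126 usable): 192.168.211.0/25
15 hosts -> /27 (30 usable): 192.168.211.128/27
9 hosts -> /28 (14 usable): 192.168.211.160/28
Allocation: 192.168.210.0/24 (160 hosts, 254 usable); 192.168.211.0/25 (89 hosts, 126 usable); 192.168.211.128/27 (15 hosts, 30 usable); 192.168.211.160/28 (9 hosts, 14 usable)


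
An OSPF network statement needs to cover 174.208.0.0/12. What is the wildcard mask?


Subnet mask: 255.240.0.0
Wildcard = 255.255.255.255 - subnet mask
255 - 255 = 0
255 - 240 = 15
255 - 0 = 255
255 - 0 = 255
Wildcard: 0.15.255.255


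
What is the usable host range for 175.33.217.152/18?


Network: 175.33.192.0
Broadcast: 175.33.255.255
First usable = network + 1
Last usable = broadcast - 1
Range: 175.33.192.1 to 175.33.255.254


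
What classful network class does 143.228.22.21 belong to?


First octet: 143
Binary: 10001111
10xxxxxx -> Class B (128-191)
Class B, default mask 255.255.0.0 (/16)


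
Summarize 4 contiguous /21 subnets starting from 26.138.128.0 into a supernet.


Original prefix: /21
Number of subnets: 4 = 2^2
New prefix = 21 - 2 = 19
Supernet: 26.138.128.0/19


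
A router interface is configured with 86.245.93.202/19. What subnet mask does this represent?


/19 means 19 network bits, 13 host bits
Binary: 11111111111111111110000000000000
Mask: 255.255.224.0


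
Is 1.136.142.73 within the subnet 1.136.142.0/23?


Subnet network: 1.136.142.0
Test IP AND mask: 1.136.142.0
Yes, 1.136.142.73 is in 1.136.142.0/23


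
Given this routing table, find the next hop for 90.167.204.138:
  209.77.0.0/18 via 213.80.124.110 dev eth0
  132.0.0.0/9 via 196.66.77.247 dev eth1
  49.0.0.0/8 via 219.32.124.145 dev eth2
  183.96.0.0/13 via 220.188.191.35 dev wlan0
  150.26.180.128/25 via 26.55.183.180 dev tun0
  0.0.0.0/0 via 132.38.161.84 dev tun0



Longest prefix match for 90.167.204.138:
  /18 209.77.0.0: no
  /9 132.0.0.0: no
  /8 49.0.0.0: no
  /13 183.96.0.0: no
  /25 150.26.180.128: no
  /0 0.0.0.0: MATCH
Selected: next-hop 132.38.161.84 via tun0 (matched /0)


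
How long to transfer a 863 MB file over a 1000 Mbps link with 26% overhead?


Effective throughput = 1000 * (1 - 26/100) = 740 Mbps
File size in Mb = 863 * 8 = 6904 Mb
Time = 6904 / 740
Time = 9.3297 seconds


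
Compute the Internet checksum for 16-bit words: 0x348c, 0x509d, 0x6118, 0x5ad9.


Sum all words (with carry folding):
+ 0x348c = 0x348c
+ 0x509d = 0x8529
+ 0x6118 = 0xe641
+ 0x5ad9 = 0x411b
One's complement: ~0x411b
Checksum = 0xbee4


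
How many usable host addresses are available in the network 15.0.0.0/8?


Host bits = 32 - 8 = 24
Total addresses = 2^24 = 16777216
Usable = total - 2 (network and broadcast)
Usable hosts: 16777214


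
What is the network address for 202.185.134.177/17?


IP:   11001010.10111001.10000110.10110001
Mask: 11111111.11111111.10000000.00000000
AND operation:
Net:  11001010.10111001.10000000.00000000
Network: 202.185.128.0/17


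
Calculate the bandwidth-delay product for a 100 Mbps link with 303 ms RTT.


BDP = bandwidth * RTT
= 100 Mbps * 303 ms
= 100 * 1e6 * 303 / 1000 bits
= 30300000 bits
= 3787500 bytes
= 3698.7305 KB
BDP = 30300000 bits (3787500 bytes)


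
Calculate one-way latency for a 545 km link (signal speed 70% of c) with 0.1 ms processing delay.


Speed = 0.7 * 3e5 km/s = 210000 km/s
Propagation delay = 545 / 210000 = 0.0026 s = 2.5952 ms
Processing delay = 0.1 ms
Total one-way latency = 2.6952 ms


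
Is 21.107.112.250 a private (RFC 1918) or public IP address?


RFC 1918 private ranges:
  10.0.0.0/8 (10.0.0.0 - 10.255.255.255)
  172.16.0.0/12 (172.16.0.0 - 172.31.255.255)
  192.168.0.0/16 (192.168.0.0 - 192.168.255.255)
Public (not in any RFC 1918 range)


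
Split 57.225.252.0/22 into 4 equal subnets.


New prefix = 22 + 2 = 24
Each subnet has 256 addresses
  57.225.252.0/24
  57.225.253.0/24
  57.225.254.0/24
  57.225.255.0/24
Subnets: 57.225.252.0/24, 57.225.253.0/24, 57.225.254.0/24, 57.225.255.0/24


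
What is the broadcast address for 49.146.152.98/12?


Network: 49.144.0.0/12
Host bits = 20
Set all host bits to 1:
Broadcast: 49.159.255.255


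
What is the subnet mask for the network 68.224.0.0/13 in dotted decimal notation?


/13 means 13 network bits, 19 host bits
Binary: 11111111111110000000000000000000
Mask: 255.248.0.0


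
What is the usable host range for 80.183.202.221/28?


Network: 80.183.202.208
Broadcast: 80.183.202.223
First usable = network + 1
Last usable = broadcast - 1
Range: 80.183.202.209 to 80.183.202.222


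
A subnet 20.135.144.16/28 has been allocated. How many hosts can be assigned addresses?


Host bits = 32 - 28 = 4
Total addresses = 2^4 = 16
Usable = total - 2 (network and broadcast)
Usable hosts: 14


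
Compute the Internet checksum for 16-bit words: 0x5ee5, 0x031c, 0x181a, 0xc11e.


Sum all words (with carry folding):
+ 0x5ee5 = 0x5ee5
+ 0x031c = 0x6201
+ 0x181a = 0x7a1b
+ 0xc11e = 0x3b3a
One's complement: ~0x3b3a
Checksum = 0xc4c5


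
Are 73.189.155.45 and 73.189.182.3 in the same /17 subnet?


Mask: 255.255.128.0
73.189.155.45 AND mask = 73.189.128.0
73.189.182.3 AND mask = 73.189.128.0
Yes, same subnet (73.189.128.0)


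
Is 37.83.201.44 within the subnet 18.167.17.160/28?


Subnet network: 18.167.17.160
Test IP AND mask: 37.83.201.32
No, 37.83.201.44 is not in 18.167.17.160/28


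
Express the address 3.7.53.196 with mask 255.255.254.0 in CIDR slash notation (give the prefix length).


Binary: 11111111.11111111.11111110.00000000
Count leading 1s
Prefix: /23


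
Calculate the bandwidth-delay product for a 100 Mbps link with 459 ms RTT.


BDP = bandwidth * RTT
= 100 Mbps * 459 ms
= 100 * 1e6 * 459 / 1000 bits
= 45900000 bits
= 5737500 bytes
= 5603.0273 KB
BDP = 45900000 bits (5737500 bytes)


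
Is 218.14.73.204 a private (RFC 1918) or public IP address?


RFC 1918 private ranges:
  10.0.0.0/8 (10.0.0.0 - 10.255.255.255)
  172.16.0.0/12 (172.16.0.0 - 172.31.255.255)
  192.168.0.0/16 (192.168.0.0 - 192.168.255.255)
Public (not in any RFC 1918 range)


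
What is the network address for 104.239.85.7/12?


IP:   01101000.11101111.01010101.00000111
Mask: 11111111.11110000.00000000.00000000
AND operation:
Net:  01101000.11100000.00000000.00000000
Network: 104.224.0.0/12


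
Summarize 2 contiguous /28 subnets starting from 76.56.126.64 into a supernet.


Original prefix: /28
Number of subnets: 2 = 2^1
New prefix = 28 - 1 = 27
Supernet: 76.56.126.64/27


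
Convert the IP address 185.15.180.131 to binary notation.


185 = 10111001
15 = 00001111
180 = 10110100
131 = 10000011
Binary: 10111001.00001111.10110100.10000011


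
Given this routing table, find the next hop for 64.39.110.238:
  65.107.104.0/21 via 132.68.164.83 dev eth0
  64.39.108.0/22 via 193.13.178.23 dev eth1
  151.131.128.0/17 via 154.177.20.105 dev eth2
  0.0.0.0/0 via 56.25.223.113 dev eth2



Longest prefix match for 64.39.110.238:
  /21 65.107.104.0: no
  /22 64.39.108.0: MATCH
  /17 151.131.128.0: no
  /0 0.0.0.0: MATCH
Selected: next-hop 193.13.178.23 via eth1 (matched /22)


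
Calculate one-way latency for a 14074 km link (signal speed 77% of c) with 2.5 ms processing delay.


Speed = 0.77 * 3e5 km/s = 231000 km/s
Propagation delay = 14074 / 231000 = 0.0609 s = 60.9264 ms
Processing delay = 2.5 ms
Total one-way latency = 63.4264 ms


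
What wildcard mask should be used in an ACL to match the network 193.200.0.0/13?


Subnet mask: 255.248.0.0
Wildcard = 255.255.255.255 - subnet mask
255 - 255 = 0
255 - 248 = 7
255 - 0 = 255
255 - 0 = 255
Wildcard: 0.7.255.255


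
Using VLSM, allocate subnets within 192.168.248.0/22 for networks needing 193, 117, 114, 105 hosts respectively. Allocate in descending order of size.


193 hosts -> /24 (254 usable): 192.168.248.0/24
117 hosts -> /25 (126 usable): 192.168.249.0/25
114 hosts -> /25 (126 usable): 192.168.249.128/25
105 hosts -> /25 (126 usable): 192.168.250.0/25
Allocation: 192.168.248.0/24 (193 hosts, 254 usable); 192.168.249.0/25 (117 hosts, 126 usable); 192.168.249.128/25 (114 hosts, 126 usable); 192.168.250.0/25 (105 hosts, 126 usable)


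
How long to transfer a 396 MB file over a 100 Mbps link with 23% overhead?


Effective throughput = 100 * (1 - 23/100) = 77 Mbps
File size in Mb = 396 * 8 = 3168 Mb
Time = 3168 / 77
Time = 41.1429 seconds


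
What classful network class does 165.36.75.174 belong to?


First octet: 165
Binary: 10100101
10xxxxxx -> Class B (128-191)
Class B, default mask 255.255.0.0 (/16)


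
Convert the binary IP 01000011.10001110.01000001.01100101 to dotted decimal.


01000011 = 67
10001110 = 142
01000001 = 65
01100101 = 101
IP: 67.142.65.101


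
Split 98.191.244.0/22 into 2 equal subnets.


New prefix = 22 + 1 = 23
Each subnet has 512 addresses
  98.191.244.0/23
  98.191.246.0/23
Subnets: 98.191.244.0/23, 98.191.246.0/23


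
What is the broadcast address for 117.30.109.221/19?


Network: 117.30.96.0/19
Host bits = 13
Set all host bits to 1:
Broadcast: 117.30.127.255


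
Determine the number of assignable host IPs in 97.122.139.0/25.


Host bits = 32 - 25 = 7
Total addresses = 2^7 = 128
Usable = total - 2 (network and broadcast)
Usable hosts: 126


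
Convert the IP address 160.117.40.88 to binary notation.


160 = 10100000
117 = 01110101
40 = 00101000
88 = 01011000
Binary: 10100000.01110101.00101000.01011000


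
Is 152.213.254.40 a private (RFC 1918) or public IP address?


RFC 1918 private ranges:
  10.0.0.0/8 (10.0.0.0 - 10.255.255.255)
  172.16.0.0/12 (172.16.0.0 - 172.31.255.255)
  192.168.0.0/16 (192.168.0.0 - 192.168.255.255)
Public (not in any RFC 1918 range)


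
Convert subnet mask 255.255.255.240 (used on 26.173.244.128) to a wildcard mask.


Subnet mask: 255.255.255.240
Wildcard = 255.255.255.255 - subnet mask
255 - 255 = 0
255 - 255 = 0
255 - 255 = 0
255 - 240 = 15
Wildcard: 0.0.0.15


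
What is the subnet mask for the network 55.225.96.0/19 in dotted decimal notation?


/19 means 19 network bits, 13 host bits
Binary: 11111111111111111110000000000000
Mask: 255.255.224.0


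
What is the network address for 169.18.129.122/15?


IP:   10101001.00010010.10000001.01111010
Mask: 11111111.11111110.00000000.00000000
AND operation:
Net:  10101001.00010010.00000000.00000000
Network: 169.18.0.0/15


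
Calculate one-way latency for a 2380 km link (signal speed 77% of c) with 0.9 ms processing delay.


Speed = 0.77 * 3e5 km/s = 231000 km/s
Propagation delay = 2380 / 231000 = 0.0103 s = 10.303 ms
Processing delay = 0.9 ms
Total one-way latency = 11.203 ms


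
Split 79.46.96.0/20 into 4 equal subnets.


New prefix = 20 + 2 = 22
Each subnet has 1024 addresses
  79.46.96.0/22
  79.46.100.0/22
  79.46.104.0/22
  79.46.108.0/22
Subnets: 79.46.96.0/22, 79.46.100.0/22, 79.46.104.0/22, 79.46.108.0/22


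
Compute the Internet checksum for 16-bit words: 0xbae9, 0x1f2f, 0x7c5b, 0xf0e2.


Sum all words (with carry folding):
+ 0xbae9 = 0xbae9
+ 0x1f2f = 0xda18
+ 0x7c5b = 0x5674
+ 0xf0e2 = 0x4757
One's complement: ~0x4757
Checksum = 0xb8a8


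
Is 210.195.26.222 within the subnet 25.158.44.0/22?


Subnet network: 25.158.44.0
Test IP AND mask: 210.195.24.0
No, 210.195.26.222 is not in 25.158.44.0/22


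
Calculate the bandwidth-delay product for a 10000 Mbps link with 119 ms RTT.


BDP = bandwidth * RTT
= 10000 Mbps * 119 ms
= 10000 * 1e6 * 119 / 1000 bits
= 1190000000 bits
= 148750000 bytes
= 145263.6719 KB
BDP = 1190000000 bits (148750000 bytes)


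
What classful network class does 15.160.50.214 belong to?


First octet: 15
Binary: 00001111
0xxxxxxx -> Class A (1-126)
Class A, default mask 255.0.0.0 (/8)


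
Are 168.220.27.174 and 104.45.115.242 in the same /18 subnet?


Mask: 255.255.192.0
168.220.27.174 AND mask = 168.220.0.0
104.45.115.242 AND mask = 104.45.64.0
No, different subnets (168.220.0.0 vs 104.45.64.0)


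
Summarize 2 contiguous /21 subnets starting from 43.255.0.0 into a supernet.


Original prefix: /21
Number of subnets: 2 = 2^1
New prefix = 21 - 1 = 20
Supernet: 43.255.0.0/20


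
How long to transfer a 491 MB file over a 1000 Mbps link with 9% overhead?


Effective throughput = 1000 * (1 - 9/100) = 910 Mbps
File size in Mb = 491 * 8 = 3928 Mb
Time = 3928 / 910
Time = 4.3165 seconds


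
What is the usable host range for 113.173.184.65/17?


Network: 113.173.128.0
Broadcast: 113.173.255.255
First usable = network + 1
Last usable = broadcast - 1
Range: 113.173.128.1 to 113.173.255.254


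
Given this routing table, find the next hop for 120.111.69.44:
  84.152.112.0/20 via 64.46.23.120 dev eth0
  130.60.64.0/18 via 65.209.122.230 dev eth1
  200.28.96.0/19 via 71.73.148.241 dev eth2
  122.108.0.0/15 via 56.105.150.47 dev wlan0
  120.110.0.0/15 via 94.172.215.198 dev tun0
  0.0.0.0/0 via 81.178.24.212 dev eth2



Longest prefix match for 120.111.69.44:
  /20 84.152.112.0: no
  /18 130.60.64.0: no
  /19 200.28.96.0: no
  /15 122.108.0.0: no
  /15 120.110.0.0: MATCH
  /0 0.0.0.0: MATCH
Selected: next-hop 94.172.215.198 via tun0 (matched /15)


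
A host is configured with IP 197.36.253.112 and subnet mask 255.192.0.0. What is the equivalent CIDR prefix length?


Binary: 11111111.11000000.00000000.00000000
Count leading 1s
Prefix: /10


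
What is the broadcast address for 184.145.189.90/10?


Network: 184.128.0.0/10
Host bits = 22
Set all host bits to 1:
Broadcast: 184.191.255.255


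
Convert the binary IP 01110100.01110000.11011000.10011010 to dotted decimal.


01110100 = 116
01110000 = 112
11011000 = 216
10011010 = 154
IP: 116.112.216.154


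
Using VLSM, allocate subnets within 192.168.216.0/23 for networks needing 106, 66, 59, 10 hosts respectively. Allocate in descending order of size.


106 hosts -> /25 (126 usable): 192.168.216.0/25
66 hosts -> /25 (126 usable): 192.168.216.128/25
59 hosts -> /26 (62 usable): 192.168.217.0/26
10 hosts -> /28 (14 usable): 192.168.217.64/28
Allocation: 192.168.216.0/25 (106 hosts, 126 usable); 192.168.216.128/25 (66 hosts, 126 usable); 192.168.217.0/26 (59 hosts, 62 usable); 192.168.217.64/28 (10 hosts, 14 usable)


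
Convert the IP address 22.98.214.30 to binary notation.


22 = 00010110
98 = 01100010
214 = 11010110
30 = 00011110
Binary: 00010110.01100010.11010110.00011110


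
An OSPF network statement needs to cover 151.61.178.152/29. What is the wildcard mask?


Subnet mask: 255.255.255.248
Wildcard = 255.255.255.255 - subnet mask
255 - 255 = 0
255 - 255 = 0
255 - 255 = 0
255 - 248 = 7
Wildcard: 0.0.0.7


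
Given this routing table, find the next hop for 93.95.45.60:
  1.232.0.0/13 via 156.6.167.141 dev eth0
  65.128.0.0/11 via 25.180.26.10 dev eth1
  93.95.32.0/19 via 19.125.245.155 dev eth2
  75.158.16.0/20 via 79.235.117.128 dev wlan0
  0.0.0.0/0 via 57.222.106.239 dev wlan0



Longest prefix match for 93.95.45.60:
  /13 1.232.0.0: no
  /11 65.128.0.0: no
  /19 93.95.32.0: MATCH
  /20 75.158.16.0: no
  /0 0.0.0.0: MATCH
Selected: next-hop 19.125.245.155 via eth2 (matched /19)


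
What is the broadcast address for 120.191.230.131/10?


Network: 120.128.0.0/10
Host bits = 22
Set all host bits to 1:
Broadcast: 120.191.255.255


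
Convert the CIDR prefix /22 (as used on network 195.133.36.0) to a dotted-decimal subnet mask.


/22 means 22 network bits, 10 host bits
Binary: 11111111111111111111110000000000
Mask: 255.255.252.0


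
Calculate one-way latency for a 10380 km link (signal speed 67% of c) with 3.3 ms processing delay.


Speed = 0.67 * 3e5 km/s = 201000 km/s
Propagation delay = 10380 / 201000 = 0.0516 s = 51.6418 ms
Processing delay = 3.3 ms
Total one-way latency = 54.9418 ms


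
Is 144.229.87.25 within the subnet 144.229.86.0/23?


Subnet network: 144.229.86.0
Test IP AND mask: 144.229.86.0
Yes, 144.229.87.25 is in 144.229.86.0/23


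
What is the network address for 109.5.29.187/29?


IP:   01101101.00000101.00011101.10111011
Mask: 11111111.11111111.11111111.11111000
AND operation:
Net:  01101101.00000101.00011101.10111000
Network: 109.5.29.184/29


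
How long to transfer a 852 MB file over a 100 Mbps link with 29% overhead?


Effective throughput = 100 * (1 - 29/100) = 71 Mbps
File size in Mb = 852 * 8 = 6816 Mb
Time = 6816 / 71
Time = 96 seconds


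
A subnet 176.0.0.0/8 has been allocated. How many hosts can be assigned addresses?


Host bits = 32 - 8 = 24
Total addresses = 2^24 = 16777216
Usable = total - 2 (network and broadcast)
Usable hosts: 16777214


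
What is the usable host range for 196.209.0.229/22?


Network: 196.209.0.0
Broadcast: 196.209.3.255
First usable = network + 1
Last usable = broadcast - 1
Range: 196.209.0.1 to 196.209.3.254


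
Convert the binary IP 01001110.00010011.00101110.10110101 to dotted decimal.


01001110 = 78
00010011 = 19
00101110 = 46
10110101 = 181
IP: 78.19.46.181


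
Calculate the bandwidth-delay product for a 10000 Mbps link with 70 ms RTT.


BDP = bandwidth * RTT
= 10000 Mbps * 70 ms
= 10000 * 1e6 * 70 / 1000 bits
= 700000000 bits
= 87500000 bytes
= 85449.2188 KB
BDP = 700000000 bits (87500000 bytes)


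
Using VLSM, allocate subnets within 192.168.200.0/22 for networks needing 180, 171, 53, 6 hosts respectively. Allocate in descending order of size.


180 hosts -> /24 (254 usable): 192.168.200.0/24
171 hosts -> /24 (254 usable): 192.168.201.0/24
53 hosts -> /26 (62 usable): 192.168.202.0/26
6 hosts -> /29 (6 usable): 192.168.202.64/29
Allocation: 192.168.200.0/24 (180 hosts, 254 usable); 192.168.201.0/24 (171 hosts, 254 usable); 192.168.202.0/26 (53 hosts, 62 usable); 192.168.202.64/29 (6 hosts, 6 usable)


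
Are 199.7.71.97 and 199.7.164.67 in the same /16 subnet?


Mask: 255.255.0.0
199.7.71.97 AND mask = 199.7.0.0
199.7.164.67 AND mask = 199.7.0.0
Yes, same subnet (199.7.0.0)


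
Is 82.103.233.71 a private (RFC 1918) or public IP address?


RFC 1918 private ranges:
  10.0.0.0/8 (10.0.0.0 - 10.255.255.255)
  172.16.0.0/12 (172.16.0.0 - 172.31.255.255)
  192.168.0.0/16 (192.168.0.0 - 192.168.255.255)
Public (not in any RFC 1918 range)


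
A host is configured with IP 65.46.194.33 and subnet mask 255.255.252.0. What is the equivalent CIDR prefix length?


Binary: 11111111.11111111.11111100.00000000
Count leading 1s
Prefix: /22


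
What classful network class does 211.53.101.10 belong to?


First octet: 211
Binary: 11010011
110xxxxx -> Class C (192-223)
Class C, default mask 255.255.255.0 (/24)


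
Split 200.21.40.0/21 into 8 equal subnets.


New prefix = 21 + 3 = 24
Each subnet has 256 addresses
  200.21.40.0/24
  200.21.41.0/24
  200.21.42.0/24
  200.21.43.0/24
  200.21.44.0/24
  200.21.45.0/24
  200.21.46.0/24
  200.21.47.0/24
Subnets: 200.21.40.0/24, 200.21.41.0/24, 200.21.42.0/24, 200.21.43.0/24, 200.21.44.0/24, 200.21.45.0/24, 200.21.46.0/24, 200.21.47.0/24


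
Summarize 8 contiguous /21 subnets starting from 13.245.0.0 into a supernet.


Original prefix: /21
Number of subnets: 8 = 2^3
New prefix = 21 - 3 = 18
Supernet: 13.245.0.0/18


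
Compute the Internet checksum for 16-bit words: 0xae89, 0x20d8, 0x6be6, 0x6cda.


Sum all words (with carry folding):
+ 0xae89 = 0xae89
+ 0x20d8 = 0xcf61
+ 0x6be6 = 0x3b48
+ 0x6cda = 0xa822
One's complement: ~0xa822
Checksum = 0x57dd


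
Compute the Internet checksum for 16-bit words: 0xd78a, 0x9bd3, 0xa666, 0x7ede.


Sum all words (with carry folding):
+ 0xd78a = 0xd78a
+ 0x9bd3 = 0x735e
+ 0xa666 = 0x19c5
+ 0x7ede = 0x98a3
One's complement: ~0x98a3
Checksum = 0x675c


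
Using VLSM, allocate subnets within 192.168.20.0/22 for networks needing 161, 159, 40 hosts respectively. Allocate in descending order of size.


161 hosts -> /24 (254 usable): 192.168.20.0/24
159 hosts -> /24 (254 usable): 192.168.21.0/24
40 hosts -> /26 (62 usable): 192.168.22.0/26
Allocation: 192.168.20.0/24 (161 hosts, 254 usable); 192.168.21.0/24 (159 hosts, 254 usable); 192.168.22.0/26 (40 hosts, 62 usable)
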